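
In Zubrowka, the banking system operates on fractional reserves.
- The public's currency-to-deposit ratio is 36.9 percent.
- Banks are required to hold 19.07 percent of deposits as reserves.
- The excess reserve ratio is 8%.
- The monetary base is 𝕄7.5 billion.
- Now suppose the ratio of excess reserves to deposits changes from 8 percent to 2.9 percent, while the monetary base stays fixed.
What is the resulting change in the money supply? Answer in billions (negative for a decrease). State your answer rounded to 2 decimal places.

𝕄1.39 billion

Initially m₁ = (1 + 0.369) / (0.1907 + 0.08 + 0.369) ≈ 2.1401, so M₁ = 2.1401 × 7.5 ≈ 16.0508 billion.
After the change m₂ = (1 + 0.369) / (0.1907 + 0.029 + 0.369) ≈ 2.3255, so M₂ = 2.3255 × 7.5 ≈ 17.4413 billion.
ΔM = M₂ − M₁ = 17.4413 − 16.0508 = 1.3905 billion.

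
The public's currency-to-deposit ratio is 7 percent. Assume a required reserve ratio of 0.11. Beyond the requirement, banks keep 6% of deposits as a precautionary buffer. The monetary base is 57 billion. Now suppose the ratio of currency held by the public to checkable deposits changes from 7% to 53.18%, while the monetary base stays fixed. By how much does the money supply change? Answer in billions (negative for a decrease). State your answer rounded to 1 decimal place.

-129.7 billion

Initially m₁ = (1 + 0.07) / (0.11 + 0.06 + 0.07) ≈ 4.4583, so M₁ = 4.4583 × 57 = 254.1231 billion.
After the change m₂ = (1 + 0.5318) / (0.11 + 0.06 + 0.5318) ≈ 2.1827, so M₂ = 2.1827 × 57 = 124.4139 billion.
ΔM = M₂ − M₁ = 124.4139 − 254.1231 = -129.7092 billion.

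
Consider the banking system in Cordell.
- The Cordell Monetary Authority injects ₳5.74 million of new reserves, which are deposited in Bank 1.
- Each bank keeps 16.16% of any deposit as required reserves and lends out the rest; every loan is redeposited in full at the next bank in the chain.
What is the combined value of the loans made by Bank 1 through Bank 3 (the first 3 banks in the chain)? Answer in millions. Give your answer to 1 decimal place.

₳12.2 million

Bank i lends (1 − rr)^i of the original deposit: Bank 1 lends 5.74·0.8384 ≈ 4.8124, Bank 2 lends 5.74·0.8384² ≈ 4.0347, and so on.
Summing a geometric series: total = 5.74·[0.8384·(1 − 0.8384^3) / (1 − 0.8384)] ≈ 12.2299 million.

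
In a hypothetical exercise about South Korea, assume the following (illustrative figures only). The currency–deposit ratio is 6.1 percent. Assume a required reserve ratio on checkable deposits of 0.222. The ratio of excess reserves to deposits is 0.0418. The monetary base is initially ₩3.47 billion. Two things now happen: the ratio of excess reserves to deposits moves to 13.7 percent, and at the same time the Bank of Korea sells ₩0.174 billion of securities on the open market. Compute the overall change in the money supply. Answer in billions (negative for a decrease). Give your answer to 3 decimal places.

Before: m₁ = (1 + 0.061) / (0.222 + 0.0418 + 0.061) ≈ 3.26663, MB₁ = 3.47, so M₁ = 3.26663 × 3.47 ≈ 11.3352 billion.
After: m₂ = (1 + 0.061) / (0.222 + 0.137 + 0.061) ≈ 2.52619, MB₂ = 3.47 − 0.174 = 3.296, so M₂ = 2.52619 × 3.296 ≈ 8.3263 billion.
ΔM = M₂ − M₁ = 8.3263 − 11.3352 = -3.0089 billion.

-3.009 billion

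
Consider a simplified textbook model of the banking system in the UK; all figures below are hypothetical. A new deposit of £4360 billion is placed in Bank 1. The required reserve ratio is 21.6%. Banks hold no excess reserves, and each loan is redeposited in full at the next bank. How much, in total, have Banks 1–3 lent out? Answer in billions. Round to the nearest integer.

Bank i lends (1 − rr)^i of the original deposit: Bank 1 lends 4360·0.7840 = 3418.2400, Bank 2 lends 4360·0.7840² ≈ 2679.9002, and so on.
Summing a geometric series: total = 4360·[0.7840·(1 − 0.7840^3) / (1 − 0.7840)] ≈ 8199.1819 billion.

£8199 billion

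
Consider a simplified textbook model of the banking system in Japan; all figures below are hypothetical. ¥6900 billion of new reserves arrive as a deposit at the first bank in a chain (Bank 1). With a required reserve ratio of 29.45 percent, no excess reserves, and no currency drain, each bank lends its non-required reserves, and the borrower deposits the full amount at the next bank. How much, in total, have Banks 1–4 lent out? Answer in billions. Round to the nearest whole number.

Bank i lends (1 − rr)^i of the original deposit: Bank 1 lends 6900·0.7055 = 4867.9500, Bank 2 lends 6900·0.7055² ≈ 3434.3387, and so on.
Summing a geometric series: total = 6900·[0.7055·(1 − 0.7055^4) / (1 − 0.7055)] ≈ 12434.5890 billion.

¥12435 billion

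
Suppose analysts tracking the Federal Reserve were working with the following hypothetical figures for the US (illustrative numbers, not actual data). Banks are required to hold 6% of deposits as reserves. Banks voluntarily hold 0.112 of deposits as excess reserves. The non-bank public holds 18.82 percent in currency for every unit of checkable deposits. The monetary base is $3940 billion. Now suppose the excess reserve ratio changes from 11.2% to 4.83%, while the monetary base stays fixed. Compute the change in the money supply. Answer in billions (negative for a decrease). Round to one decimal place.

$2792.3 billion

Initially m₁ = (1 + 0.1882) / (0.06 + 0.112 + 0.1882) ≈ 3.298723, so M₁ = 3.298723 × 3940 ≈ 12996.9686 billion.
After the change m₂ = (1 + 0.1882) / (0.06 + 0.0483 + 0.1882) ≈ 4.007420, so M₂ = 4.007420 × 3940 = 15789.2348 billion.
ΔM = M₂ − M₁ = 15789.2348 − 12996.9686 = 2792.2662 billion.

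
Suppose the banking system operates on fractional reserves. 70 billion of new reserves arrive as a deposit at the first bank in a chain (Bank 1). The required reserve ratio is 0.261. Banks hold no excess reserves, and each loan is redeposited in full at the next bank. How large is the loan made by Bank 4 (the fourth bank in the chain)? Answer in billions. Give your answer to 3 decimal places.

20.877 billion

Each bank lends a fraction (1 − rr) = 0.7390 of the deposit it receives, so Bank 4 receives 70·0.7390^3 and lends 70·0.7390^4 ≈ 20.8774 billion.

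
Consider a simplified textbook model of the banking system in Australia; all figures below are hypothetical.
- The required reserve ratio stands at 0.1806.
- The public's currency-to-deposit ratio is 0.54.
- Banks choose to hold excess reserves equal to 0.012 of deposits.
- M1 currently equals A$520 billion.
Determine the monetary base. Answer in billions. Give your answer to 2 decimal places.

The money multiplier is m = (1 + c) / (rr + e + c) = (1 + 0.54) / (0.1806 + 0.012 + 0.54) ≈ 2.102102.
MB = M / m = 520 / 2.102102 ≈ 247.3714 billion.

A$247.37 billion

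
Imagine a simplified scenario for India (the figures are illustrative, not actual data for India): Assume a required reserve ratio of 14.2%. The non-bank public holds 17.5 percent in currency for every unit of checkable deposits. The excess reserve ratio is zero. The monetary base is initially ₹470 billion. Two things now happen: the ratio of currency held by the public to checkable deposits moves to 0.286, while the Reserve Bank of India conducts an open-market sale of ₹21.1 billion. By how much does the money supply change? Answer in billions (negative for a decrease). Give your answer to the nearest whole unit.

-393 billion

Before: m₁ = (1 + 0.175) / (0.142 + 0.175) ≈ 3.7066, MB₁ = 470, so M₁ = 3.7066 × 470 = 1742.102 billion.
After: m₂ = (1 + 0.286) / (0.142 + 0.286) ≈ 3.0047, MB₂ = 470 − 21.1 = 448.9, so M₂ = 3.0047 × 448.9 ≈ 1348.8098 billion.
ΔM = M₂ − M₁ = 1348.8098 − 1742.102 = -393.2922 billion.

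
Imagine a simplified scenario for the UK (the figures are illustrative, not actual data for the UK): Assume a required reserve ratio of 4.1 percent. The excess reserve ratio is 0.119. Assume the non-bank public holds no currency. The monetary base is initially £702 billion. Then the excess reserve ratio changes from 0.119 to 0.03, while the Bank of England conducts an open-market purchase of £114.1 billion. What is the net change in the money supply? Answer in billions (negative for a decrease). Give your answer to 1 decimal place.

Before: m₁ = 1 / (0.041 + 0.119) = 6.25, MB₁ = 702, so M₁ = 6.25 × 702 = 4387.5 billion.
After: m₂ = 1 / (0.041 + 0.03) ≈ 14.08451, MB₂ = 702 + 114.1 = 816.1, so M₂ = 14.08451 × 816.1 ≈ 11494.3686 billion.
ΔM = M₂ − M₁ = 11494.3686 − 4387.5 = 7106.8686 billion.

£7106.9 billion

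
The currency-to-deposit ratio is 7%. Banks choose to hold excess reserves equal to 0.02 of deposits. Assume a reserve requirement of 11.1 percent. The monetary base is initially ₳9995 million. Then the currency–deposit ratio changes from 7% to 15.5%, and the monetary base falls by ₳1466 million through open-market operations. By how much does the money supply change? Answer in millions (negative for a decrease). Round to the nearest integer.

Before: m₁ = (1 + 0.07) / (0.111 + 0.02 + 0.07) ≈ 5.32338, MB₁ = 9995, so M₁ = 5.32338 × 9995 = 53207.1831 million.
After: m₂ = (1 + 0.155) / (0.111 + 0.02 + 0.155) ≈ 4.03846, MB₂ = 9995 − 1466 = 8529, so M₂ = 4.03846 × 8529 ≈ 34444.0253 million.
ΔM = M₂ − M₁ = 34444.0253 − 53207.1831 = -18763.1578 million.

-18763 million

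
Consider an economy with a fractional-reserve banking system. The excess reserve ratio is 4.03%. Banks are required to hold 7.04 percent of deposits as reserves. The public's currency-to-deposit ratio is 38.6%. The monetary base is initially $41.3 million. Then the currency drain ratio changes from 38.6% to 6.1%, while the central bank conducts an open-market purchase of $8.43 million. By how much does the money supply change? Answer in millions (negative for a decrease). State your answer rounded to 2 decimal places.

Before: m₁ = (1 + 0.386) / (0.0704 + 0.0403 + 0.386) ≈ 2.79042, MB₁ = 41.3, so M₁ = 2.79042 × 41.3 ≈ 115.2443 million.
After: m₂ = (1 + 0.061) / (0.0704 + 0.0403 + 0.061) ≈ 6.17938, MB₂ = 41.3 + 8.43 = 49.73, so M₂ = 6.17938 × 49.73 ≈ 307.3006 million.
ΔM = M₂ − M₁ = 307.3006 − 115.2443 = 192.0563 million.

$192.06 million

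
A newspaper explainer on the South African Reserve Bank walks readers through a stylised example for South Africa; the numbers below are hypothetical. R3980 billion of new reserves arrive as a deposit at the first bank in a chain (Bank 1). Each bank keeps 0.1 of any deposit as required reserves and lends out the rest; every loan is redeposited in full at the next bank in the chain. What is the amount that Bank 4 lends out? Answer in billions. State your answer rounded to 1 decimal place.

Each bank lends a fraction (1 − rr) = 0.9000 of the deposit it receives, so Bank 4 receives 3980·0.9000^3 and lends 3980·0.9000^4 = 2611.2780 billion.

R2611.3 billion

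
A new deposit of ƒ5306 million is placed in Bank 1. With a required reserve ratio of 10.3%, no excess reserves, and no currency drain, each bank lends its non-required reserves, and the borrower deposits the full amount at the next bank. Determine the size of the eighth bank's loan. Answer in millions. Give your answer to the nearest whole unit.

ƒ2224 million

Each bank lends a fraction (1 − rr) = 0.8970 of the deposit it receives, so Bank 8 receives 5306·0.8970^7 and lends 5306·0.8970^8 ≈ 2223.8567 million.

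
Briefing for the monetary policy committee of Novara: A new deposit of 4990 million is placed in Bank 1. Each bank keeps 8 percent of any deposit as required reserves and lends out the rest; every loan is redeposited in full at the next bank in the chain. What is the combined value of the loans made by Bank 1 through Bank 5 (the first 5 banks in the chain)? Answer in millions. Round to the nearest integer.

19564 million

Bank i lends (1 − rr)^i of the original deposit: Bank 1 lends 4990·0.9200 = 4590.8000, Bank 2 lends 4990·0.9200² = 4223.5360, and so on.
Summing a geometric series: total = 4990·[0.9200·(1 − 0.9200^5) / (1 − 0.9200)] ≈ 19563.6068 million.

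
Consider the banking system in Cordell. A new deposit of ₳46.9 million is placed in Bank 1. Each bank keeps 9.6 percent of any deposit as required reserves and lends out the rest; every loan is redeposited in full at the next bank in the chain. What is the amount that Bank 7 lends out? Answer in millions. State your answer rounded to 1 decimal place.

₳23.1 million

Each bank lends a fraction (1 − rr) = 0.9040 of the deposit it receives, so Bank 7 receives 46.9·0.9040^6 and lends 46.9·0.9040^7 ≈ 23.1394 million.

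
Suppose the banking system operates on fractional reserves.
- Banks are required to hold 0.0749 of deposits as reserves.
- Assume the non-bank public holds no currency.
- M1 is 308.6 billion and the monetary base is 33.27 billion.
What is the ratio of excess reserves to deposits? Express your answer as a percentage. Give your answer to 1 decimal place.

3.3%

Using m = M/MB = 308.6/33.27 ≈ 9.275624. Since m = (1 + c)/(c + rr + e), the denominator satisfies c + rr + e = (1 + c)/m = (1 + 0) / 9.275624 ≈ 0.107809.
With c = 0 and rr = 0.0749, the ratio of excess reserves to deposits is 0.107809 − 0 − 0.0749 = 0.032909.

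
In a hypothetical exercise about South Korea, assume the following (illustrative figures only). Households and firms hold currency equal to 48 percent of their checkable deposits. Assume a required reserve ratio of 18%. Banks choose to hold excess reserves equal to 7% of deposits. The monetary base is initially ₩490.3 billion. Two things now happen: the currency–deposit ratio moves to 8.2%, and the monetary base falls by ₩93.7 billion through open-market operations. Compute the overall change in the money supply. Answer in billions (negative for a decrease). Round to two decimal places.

Before: m₁ = (1 + 0.48) / (0.18 + 0.07 + 0.48) ≈ 2.027397, MB₁ = 490.3, so M₁ = 2.027397 × 490.3 ≈ 994.0327 billion.
After: m₂ = (1 + 0.082) / (0.18 + 0.07 + 0.082) ≈ 3.259036, MB₂ = 490.3 − 93.7 = 396.6, so M₂ = 3.259036 × 396.6 ≈ 1292.5337 billion.
ΔM = M₂ − M₁ = 1292.5337 − 994.0327 = 298.501 billion.

₩298.50 billion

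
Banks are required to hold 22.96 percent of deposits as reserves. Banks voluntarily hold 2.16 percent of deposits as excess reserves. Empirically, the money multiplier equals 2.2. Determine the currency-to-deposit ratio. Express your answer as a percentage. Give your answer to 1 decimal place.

37.3%

Using m = 2.2. From m = (1 + c)/(c + rr + e), rearranging gives 1 + c = m·(c + rr + e), so c·(1 − m) = m·(rr + e) − 1.
Hence c = [m·(rr + e) − 1]/(1 − m) = [2.2 × (0.2296 + 0.0216) − 1] / (1 − 2.2) = 0.372800.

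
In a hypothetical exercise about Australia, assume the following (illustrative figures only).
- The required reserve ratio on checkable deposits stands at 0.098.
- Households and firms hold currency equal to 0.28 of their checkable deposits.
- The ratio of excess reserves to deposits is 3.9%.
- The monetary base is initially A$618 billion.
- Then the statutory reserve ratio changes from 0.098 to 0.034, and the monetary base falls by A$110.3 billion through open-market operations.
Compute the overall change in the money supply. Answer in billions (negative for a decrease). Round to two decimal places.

-56.03 billion

Before: m₁ = (1 + 0.28) / (0.098 + 0.039 + 0.28) ≈ 3.069544, MB₁ = 618, so M₁ = 3.069544 × 618 ≈ 1896.9782 billion.
After: m₂ = (1 + 0.28) / (0.034 + 0.039 + 0.28) ≈ 3.626062, MB₂ = 618 − 110.3 = 507.7, so M₂ = 3.626062 × 507.7 ≈ 1840.9517 billion.
ΔM = M₂ − M₁ = 1840.9517 − 1896.9782 = -56.0265 billion.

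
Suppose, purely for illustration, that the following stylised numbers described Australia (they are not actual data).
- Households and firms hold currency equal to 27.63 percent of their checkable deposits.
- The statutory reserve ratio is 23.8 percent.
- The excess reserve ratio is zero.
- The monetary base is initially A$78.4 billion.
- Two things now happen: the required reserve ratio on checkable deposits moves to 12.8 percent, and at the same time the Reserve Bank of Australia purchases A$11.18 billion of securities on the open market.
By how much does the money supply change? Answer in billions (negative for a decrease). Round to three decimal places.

A$88.228 billion

Before: m₁ = (1 + 0.2763) / (0.238 + 0.2763) ≈ 2.481626, MB₁ = 78.4, so M₁ = 2.481626 × 78.4 ≈ 194.5595 billion.
After: m₂ = (1 + 0.2763) / (0.128 + 0.2763) ≈ 3.156814, MB₂ = 78.4 + 11.18 = 89.58, so M₂ = 3.156814 × 89.58 ≈ 282.7874 billion.
ΔM = M₂ − M₁ = 282.7874 − 194.5595 = 88.2279 billion.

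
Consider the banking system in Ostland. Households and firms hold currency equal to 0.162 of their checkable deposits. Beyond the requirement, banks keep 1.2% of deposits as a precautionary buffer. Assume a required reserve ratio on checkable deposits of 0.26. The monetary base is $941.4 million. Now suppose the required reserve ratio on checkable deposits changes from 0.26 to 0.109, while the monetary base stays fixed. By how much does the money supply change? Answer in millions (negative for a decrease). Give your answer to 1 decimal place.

Initially m₁ = (1 + 0.162) / (0.26 + 0.012 + 0.162) ≈ 2.67742, so M₁ = 2.67742 × 941.4 ≈ 2520.5232 million.
After the change m₂ = (1 + 0.162) / (0.109 + 0.012 + 0.162) ≈ 4.10601, so M₂ = 4.10601 × 941.4 ≈ 3865.3978 million.
ΔM = M₂ − M₁ = 3865.3978 − 2520.5232 = 1344.8746 million.

$1344.9 million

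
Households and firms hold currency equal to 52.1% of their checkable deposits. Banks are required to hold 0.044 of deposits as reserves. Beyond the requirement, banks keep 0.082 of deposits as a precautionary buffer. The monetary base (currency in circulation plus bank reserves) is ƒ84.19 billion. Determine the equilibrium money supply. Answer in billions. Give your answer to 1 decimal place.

The money multiplier is m = (1 + c) / (rr + e + c) = (1 + 0.521) / (0.044 + 0.082 + 0.521) ≈ 2.3509.
So M = m × MB = 2.3509 × 84.19 ≈ 197.9223 billion.

ƒ197.9 billion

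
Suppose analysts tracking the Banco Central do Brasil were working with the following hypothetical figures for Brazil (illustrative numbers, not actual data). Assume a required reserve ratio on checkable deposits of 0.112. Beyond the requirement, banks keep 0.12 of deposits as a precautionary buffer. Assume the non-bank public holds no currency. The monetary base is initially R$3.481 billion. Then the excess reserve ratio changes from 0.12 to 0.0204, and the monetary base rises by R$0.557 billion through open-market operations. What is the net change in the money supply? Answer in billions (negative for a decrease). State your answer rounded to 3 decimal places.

R$15.494 billion

Before: m₁ = 1 / (0.112 + 0.12) ≈ 4.31034, MB₁ = 3.481, so M₁ = 4.31034 × 3.481 ≈ 15.0043 billion.
After: m₂ = 1 / (0.112 + 0.0204) ≈ 7.55287, MB₂ = 3.481 + 0.557 = 4.038, so M₂ = 7.55287 × 4.038 ≈ 30.4985 billion.
ΔM = M₂ − M₁ = 30.4985 − 15.0043 = 15.4942 billion.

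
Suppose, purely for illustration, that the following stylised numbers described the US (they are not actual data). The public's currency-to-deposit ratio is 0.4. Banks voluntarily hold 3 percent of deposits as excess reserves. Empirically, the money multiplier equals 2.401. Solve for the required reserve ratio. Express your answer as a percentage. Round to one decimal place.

15.3%

Using m = 2.401. Since m = (1 + c)/(c + rr + e), the denominator satisfies c + rr + e = (1 + c)/m = (1 + 0.4) / 2.401 ≈ 0.583090.
With c = 0.4 and e = 0.03, the required reserve ratio is 0.583090 − 0.4 − 0.03 = 0.15309.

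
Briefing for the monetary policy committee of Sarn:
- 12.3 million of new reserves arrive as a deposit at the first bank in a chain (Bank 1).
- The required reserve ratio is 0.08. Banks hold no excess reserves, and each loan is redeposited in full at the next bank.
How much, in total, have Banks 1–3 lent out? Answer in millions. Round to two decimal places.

31.30 million

Bank i lends (1 − rr)^i of the original deposit: Bank 1 lends 12.3·0.9200 = 11.3160, Bank 2 lends 12.3·0.9200² ≈ 10.4107, and so on.
Summing a geometric series: total = 12.3·[0.9200·(1 − 0.9200^3) / (1 − 0.9200)] ≈ 31.3046 million.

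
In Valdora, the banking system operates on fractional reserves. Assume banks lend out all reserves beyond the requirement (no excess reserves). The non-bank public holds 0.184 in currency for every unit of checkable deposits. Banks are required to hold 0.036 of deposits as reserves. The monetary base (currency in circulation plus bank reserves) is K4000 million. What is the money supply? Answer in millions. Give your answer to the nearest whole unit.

The money multiplier is m = (1 + c) / (rr + c) = (1 + 0.184) / (0.036 + 0.184) ≈ 5.38182.
So M = m × MB = 5.38182 × 4000 = 21527.28 million.

K21527 million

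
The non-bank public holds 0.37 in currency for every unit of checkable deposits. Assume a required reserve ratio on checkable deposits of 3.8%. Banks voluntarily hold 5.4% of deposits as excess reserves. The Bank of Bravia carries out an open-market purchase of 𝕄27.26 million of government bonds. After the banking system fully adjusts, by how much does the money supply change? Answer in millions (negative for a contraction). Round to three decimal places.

The money multiplier is m = (1 + c) / (rr + e + c) = (1 + 0.37) / (0.038 + 0.054 + 0.37) ≈ 2.965368.
The purchase adds 27.26 million of base, so ΔM = m × ΔMB = 2.965368 × (+27.26) ≈ 80.8359 million.

𝕄80.836 million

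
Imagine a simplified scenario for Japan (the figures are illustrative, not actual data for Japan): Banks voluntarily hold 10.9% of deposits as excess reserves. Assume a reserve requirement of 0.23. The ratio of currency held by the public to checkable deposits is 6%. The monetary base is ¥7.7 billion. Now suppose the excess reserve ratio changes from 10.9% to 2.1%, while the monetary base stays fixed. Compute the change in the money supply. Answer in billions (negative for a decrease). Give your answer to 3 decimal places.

¥5.788 billion

Initially m₁ = (1 + 0.06) / (0.23 + 0.109 + 0.06) ≈ 2.65664, so M₁ = 2.65664 × 7.7 ≈ 20.4561 billion.
After the change m₂ = (1 + 0.06) / (0.23 + 0.021 + 0.06) ≈ 3.40836, so M₂ = 3.40836 × 7.7 ≈ 26.2444 billion.
ΔM = M₂ − M₁ = 26.2444 − 20.4561 = 5.7883 billion.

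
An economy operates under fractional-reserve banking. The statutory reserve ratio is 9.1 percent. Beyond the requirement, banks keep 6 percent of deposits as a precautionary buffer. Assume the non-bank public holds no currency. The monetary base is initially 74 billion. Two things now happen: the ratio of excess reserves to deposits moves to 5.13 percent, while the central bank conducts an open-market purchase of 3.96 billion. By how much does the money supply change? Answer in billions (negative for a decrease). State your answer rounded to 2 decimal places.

Before: m₁ = 1 / (0.091 + 0.06) ≈ 6.62252, MB₁ = 74, so M₁ = 6.62252 × 74 ≈ 490.0665 billion.
After: m₂ = 1 / (0.091 + 0.0513) ≈ 7.02741, MB₂ = 74 + 3.96 = 77.96, so M₂ = 7.02741 × 77.96 ≈ 547.8569 billion.
ΔM = M₂ − M₁ = 547.8569 − 490.0665 = 57.7904 billion.

57.79 billion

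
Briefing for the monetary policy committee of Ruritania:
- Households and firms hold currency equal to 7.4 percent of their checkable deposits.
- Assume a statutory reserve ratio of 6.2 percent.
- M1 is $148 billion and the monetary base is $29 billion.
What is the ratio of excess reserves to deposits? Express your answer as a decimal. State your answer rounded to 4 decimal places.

0.0744

Using m = M/MB = 148/29 ≈ 5.103448. Since m = (1 + c)/(c + rr + e), the denominator satisfies c + rr + e = (1 + c)/m = (1 + 0.074) / 5.103448 ≈ 0.210446.
With c = 0.074 and rr = 0.062, the ratio of excess reserves to deposits is 0.210446 − 0.074 − 0.062 = 0.074446.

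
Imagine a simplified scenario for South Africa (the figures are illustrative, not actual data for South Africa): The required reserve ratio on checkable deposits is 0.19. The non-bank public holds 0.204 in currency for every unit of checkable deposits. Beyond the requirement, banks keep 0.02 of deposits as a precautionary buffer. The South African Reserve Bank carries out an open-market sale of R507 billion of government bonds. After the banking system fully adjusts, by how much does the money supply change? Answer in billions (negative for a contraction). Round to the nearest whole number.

-1474 billion

The money multiplier is m = (1 + c) / (rr + e + c) = (1 + 0.204) / (0.19 + 0.02 + 0.204) ≈ 2.9082.
The sale removes 507 billion of base, so ΔM = m × ΔMB = 2.9082 × (−507) = -1474.4574 billion.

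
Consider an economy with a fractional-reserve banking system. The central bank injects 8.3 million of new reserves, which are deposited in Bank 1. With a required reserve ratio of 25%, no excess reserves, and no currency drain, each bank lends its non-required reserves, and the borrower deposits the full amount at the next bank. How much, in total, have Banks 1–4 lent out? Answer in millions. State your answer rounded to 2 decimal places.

17.02 million

Bank i lends (1 − rr)^i of the original deposit: Bank 1 lends 8.3·0.7500 = 6.2250, Bank 2 lends 8.3·0.7500² ≈ 4.6688, and so on.
Summing a geometric series: total = 8.3·[0.7500·(1 − 0.7500^4) / (1 − 0.7500)] ≈ 17.0215 million.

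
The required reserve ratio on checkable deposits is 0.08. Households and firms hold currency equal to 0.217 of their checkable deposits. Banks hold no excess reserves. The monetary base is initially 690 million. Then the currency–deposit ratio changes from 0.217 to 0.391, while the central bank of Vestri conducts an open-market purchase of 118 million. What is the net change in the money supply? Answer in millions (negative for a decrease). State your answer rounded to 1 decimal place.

-441.1 million

Before: m₁ = (1 + 0.217) / (0.08 + 0.217) ≈ 4.09764, MB₁ = 690, so M₁ = 4.09764 × 690 = 2827.3716 million.
After: m₂ = (1 + 0.391) / (0.08 + 0.391) ≈ 2.95329, MB₂ = 690 + 118 = 808, so M₂ = 2.95329 × 808 ≈ 2386.2583 million.
ΔM = M₂ − M₁ = 2386.2583 − 2827.3716 = -441.1133 million.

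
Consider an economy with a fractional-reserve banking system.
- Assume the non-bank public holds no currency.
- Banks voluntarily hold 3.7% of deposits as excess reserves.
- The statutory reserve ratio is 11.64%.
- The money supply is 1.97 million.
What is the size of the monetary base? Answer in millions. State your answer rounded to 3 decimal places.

The money multiplier is m = 1 / (rr + e) = 1 / (0.1164 + 0.037) ≈ 6.51890.
MB = M / m = 1.97 / 6.51890 ≈ 0.3022 million.

0.302 million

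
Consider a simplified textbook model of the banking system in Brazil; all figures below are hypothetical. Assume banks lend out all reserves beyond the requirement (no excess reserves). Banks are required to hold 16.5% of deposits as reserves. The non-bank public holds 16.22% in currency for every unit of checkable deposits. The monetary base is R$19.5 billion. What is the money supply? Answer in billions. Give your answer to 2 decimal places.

R$69.26 billion

The money multiplier is m = (1 + c) / (rr + c) = (1 + 0.1622) / (0.165 + 0.1622) ≈ 3.55196.
So M = m × MB = 3.55196 × 19.5 ≈ 69.2632 billion.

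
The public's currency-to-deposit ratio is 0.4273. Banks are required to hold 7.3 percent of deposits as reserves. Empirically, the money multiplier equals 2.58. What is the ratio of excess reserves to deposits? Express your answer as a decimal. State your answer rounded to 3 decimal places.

0.053

Using m = 2.58. Since m = (1 + c)/(c + rr + e), the denominator satisfies c + rr + e = (1 + c)/m = (1 + 0.4273) / 2.58 ≈ 0.553217.
With c = 0.4273 and rr = 0.073, the ratio of excess reserves to deposits is 0.553217 − 0.4273 − 0.073 = 0.052917.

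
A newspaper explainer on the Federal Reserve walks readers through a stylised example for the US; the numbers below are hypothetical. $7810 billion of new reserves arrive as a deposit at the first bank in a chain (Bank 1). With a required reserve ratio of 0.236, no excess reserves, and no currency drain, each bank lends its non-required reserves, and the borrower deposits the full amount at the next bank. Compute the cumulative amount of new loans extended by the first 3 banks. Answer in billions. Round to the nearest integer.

Bank i lends (1 − rr)^i of the original deposit: Bank 1 lends 7810·0.7640 = 5966.8400, Bank 2 lends 7810·0.7640² ≈ 4558.6658, and so on.
Summing a geometric series: total = 7810·[0.7640·(1 − 0.7640^3) / (1 − 0.7640)] ≈ 14008.3264 billion.

$14008 billion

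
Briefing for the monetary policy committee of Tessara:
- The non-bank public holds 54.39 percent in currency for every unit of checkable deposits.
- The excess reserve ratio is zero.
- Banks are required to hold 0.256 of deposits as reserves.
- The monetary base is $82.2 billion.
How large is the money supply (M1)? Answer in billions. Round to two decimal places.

The money multiplier is m = (1 + c) / (rr + c) = (1 + 0.5439) / (0.256 + 0.5439) ≈ 1.93012.
So M = m × MB = 1.93012 × 82.2 ≈ 158.6559 billion.

$158.66 billion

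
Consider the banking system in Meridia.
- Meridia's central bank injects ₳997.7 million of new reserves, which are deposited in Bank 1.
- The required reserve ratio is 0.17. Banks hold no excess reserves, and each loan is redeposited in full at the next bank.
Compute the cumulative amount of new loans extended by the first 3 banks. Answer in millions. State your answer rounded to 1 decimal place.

₳2085.9 million

Bank i lends (1 − rr)^i of the original deposit: Bank 1 lends 997.7·0.8300 = 828.0910, Bank 2 lends 997.7·0.8300² ≈ 687.3155, and so on.
Summing a geometric series: total = 997.7·[0.8300·(1 − 0.8300^3) / (1 − 0.8300)] ≈ 2085.8784 million.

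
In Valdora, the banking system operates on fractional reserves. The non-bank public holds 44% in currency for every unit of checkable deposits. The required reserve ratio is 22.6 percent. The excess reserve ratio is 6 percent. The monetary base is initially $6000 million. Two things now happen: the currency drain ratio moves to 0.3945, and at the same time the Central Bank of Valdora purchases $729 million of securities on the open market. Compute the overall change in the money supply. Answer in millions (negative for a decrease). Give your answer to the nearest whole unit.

$1888 million

Before: m₁ = (1 + 0.44) / (0.226 + 0.06 + 0.44) ≈ 1.98347, MB₁ = 6000, so M₁ = 1.98347 × 6000 = 11900.82 million.
After: m₂ = (1 + 0.3945) / (0.226 + 0.06 + 0.3945) ≈ 2.04923, MB₂ = 6000 + 729 = 6729, so M₂ = 2.04923 × 6729 ≈ 13789.2687 million.
ΔM = M₂ − M₁ = 13789.2687 − 11900.82 = 1888.4487 million.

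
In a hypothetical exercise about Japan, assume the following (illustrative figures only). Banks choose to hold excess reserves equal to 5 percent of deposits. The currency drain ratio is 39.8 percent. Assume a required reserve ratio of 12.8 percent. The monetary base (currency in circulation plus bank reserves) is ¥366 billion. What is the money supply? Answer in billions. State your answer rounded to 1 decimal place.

The money multiplier is m = (1 + c) / (rr + e + c) = (1 + 0.398) / (0.128 + 0.05 + 0.398) ≈ 2.42708.
So M = m × MB = 2.42708 × 366 ≈ 888.3113 billion.

¥888.3 billion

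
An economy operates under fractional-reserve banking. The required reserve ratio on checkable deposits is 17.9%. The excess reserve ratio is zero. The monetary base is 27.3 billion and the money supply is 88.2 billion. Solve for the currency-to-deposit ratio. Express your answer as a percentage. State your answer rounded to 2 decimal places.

Using m = M/MB = 88.2/27.3 ≈ 3.230769. From m = (1 + c)/(c + rr + e), rearranging gives 1 + c = m·(c + rr + e), so c·(1 − m) = m·(rr + e) − 1.
Hence c = [m·(rr + e) − 1]/(1 − m) = [3.230769 × (0.179 + 0) − 1] / (1 − 3.230769) ≈ 0.189035.

18.90%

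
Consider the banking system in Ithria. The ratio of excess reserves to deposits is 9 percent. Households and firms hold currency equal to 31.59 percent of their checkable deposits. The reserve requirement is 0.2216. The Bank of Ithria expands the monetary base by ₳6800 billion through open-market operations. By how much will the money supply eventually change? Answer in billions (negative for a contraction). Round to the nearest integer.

₳14260 billion

The money multiplier is m = (1 + c) / (rr + e + c) = (1 + 0.3159) / (0.2216 + 0.09 + 0.3159) ≈ 2.09705.
The purchase adds 6800 billion of base, so ΔM = m × ΔMB = 2.09705 × (+6800) = 14259.94 billion.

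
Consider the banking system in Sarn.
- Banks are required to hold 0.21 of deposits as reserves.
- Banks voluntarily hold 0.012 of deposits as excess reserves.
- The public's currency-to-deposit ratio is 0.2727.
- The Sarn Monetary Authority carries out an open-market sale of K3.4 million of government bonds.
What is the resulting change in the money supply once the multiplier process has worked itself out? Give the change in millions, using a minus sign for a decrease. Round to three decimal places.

-8.747 million

The money multiplier is m = (1 + c) / (rr + e + c) = (1 + 0.2727) / (0.21 + 0.012 + 0.2727) ≈ 2.57267.
The sale removes 3.4 million of base, so ΔM = m × ΔMB = 2.57267 × (−3.4) ≈ -8.7471 million.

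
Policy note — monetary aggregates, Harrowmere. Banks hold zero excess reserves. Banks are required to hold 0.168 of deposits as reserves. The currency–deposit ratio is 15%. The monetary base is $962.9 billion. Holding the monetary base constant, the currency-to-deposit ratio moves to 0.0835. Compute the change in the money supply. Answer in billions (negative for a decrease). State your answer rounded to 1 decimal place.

Initially m₁ = (1 + 0.15) / (0.168 + 0.15) ≈ 3.61635, so M₁ = 3.61635 × 962.9 ≈ 3482.1834 billion.
After the change m₂ = (1 + 0.0835) / (0.168 + 0.0835) ≈ 4.30815, so M₂ = 4.30815 × 962.9 ≈ 4148.3176 billion.
ΔM = M₂ − M₁ = 4148.3176 − 3482.1834 = 666.1342 billion.

$666.1 billion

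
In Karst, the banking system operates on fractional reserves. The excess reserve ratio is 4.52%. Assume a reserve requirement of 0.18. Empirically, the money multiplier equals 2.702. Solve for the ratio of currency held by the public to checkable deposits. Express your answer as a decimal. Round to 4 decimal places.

0.2300

Using m = 2.702. From m = (1 + c)/(c + rr + e), rearranging gives 1 + c = m·(c + rr + e), so c·(1 − m) = m·(rr + e) − 1.
Hence c = [m·(rr + e) − 1]/(1 − m) = [2.702 × (0.18 + 0.0452) − 1] / (1 − 2.702) ≈ 0.230029.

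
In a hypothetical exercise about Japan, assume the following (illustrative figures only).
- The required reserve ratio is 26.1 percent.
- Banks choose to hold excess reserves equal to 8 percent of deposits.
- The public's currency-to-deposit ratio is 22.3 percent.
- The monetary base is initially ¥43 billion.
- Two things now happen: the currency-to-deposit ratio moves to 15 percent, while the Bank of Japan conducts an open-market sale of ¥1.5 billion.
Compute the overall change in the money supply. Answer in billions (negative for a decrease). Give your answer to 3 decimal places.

Before: m₁ = (1 + 0.223) / (0.261 + 0.08 + 0.223) ≈ 2.168440, MB₁ = 43, so M₁ = 2.168440 × 43 ≈ 93.2429 billion.
After: m₂ = (1 + 0.15) / (0.261 + 0.08 + 0.15) ≈ 2.342159, MB₂ = 43 − 1.5 = 41.5, so M₂ = 2.342159 × 41.5 ≈ 97.1996 billion.
ΔM = M₂ − M₁ = 97.1996 − 93.2429 = 3.9567 billion.

¥3.957 billion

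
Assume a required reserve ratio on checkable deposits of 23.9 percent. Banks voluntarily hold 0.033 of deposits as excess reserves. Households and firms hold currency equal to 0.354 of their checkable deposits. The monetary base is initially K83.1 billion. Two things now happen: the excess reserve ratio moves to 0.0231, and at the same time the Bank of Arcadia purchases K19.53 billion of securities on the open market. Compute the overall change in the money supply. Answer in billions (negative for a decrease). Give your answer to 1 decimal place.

Before: m₁ = (1 + 0.354) / (0.239 + 0.033 + 0.354) ≈ 2.16294, MB₁ = 83.1, so M₁ = 2.16294 × 83.1 ≈ 179.7403 billion.
After: m₂ = (1 + 0.354) / (0.239 + 0.0231 + 0.354) ≈ 2.19770, MB₂ = 83.1 + 19.53 = 102.63, so M₂ = 2.19770 × 102.63 ≈ 225.55 billion.
ΔM = M₂ − M₁ = 225.55 − 179.7403 = 45.8097 billion.

K45.8 billion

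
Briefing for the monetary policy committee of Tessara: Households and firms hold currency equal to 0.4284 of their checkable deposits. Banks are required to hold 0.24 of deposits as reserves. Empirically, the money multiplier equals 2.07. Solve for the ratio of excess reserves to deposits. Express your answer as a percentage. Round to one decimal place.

Using m = 2.07. Since m = (1 + c)/(c + rr + e), the denominator satisfies c + rr + e = (1 + c)/m = (1 + 0.4284) / 2.07 ≈ 0.690048.
With c = 0.4284 and rr = 0.24, the ratio of excess reserves to deposits is 0.690048 − 0.4284 − 0.24 = 0.021648.

2.2%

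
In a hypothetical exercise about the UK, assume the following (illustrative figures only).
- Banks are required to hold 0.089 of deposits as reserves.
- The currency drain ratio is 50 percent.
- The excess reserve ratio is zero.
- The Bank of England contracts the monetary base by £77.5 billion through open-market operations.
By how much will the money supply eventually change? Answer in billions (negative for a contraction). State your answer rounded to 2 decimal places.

-197.37 billion

The money multiplier is m = (1 + c) / (rr + c) = (1 + 0.5) / (0.089 + 0.5) ≈ 2.54669.
The sale removes 77.5 billion of base, so ΔM = m × ΔMB = 2.54669 × (−77.5) ≈ -197.3685 billion.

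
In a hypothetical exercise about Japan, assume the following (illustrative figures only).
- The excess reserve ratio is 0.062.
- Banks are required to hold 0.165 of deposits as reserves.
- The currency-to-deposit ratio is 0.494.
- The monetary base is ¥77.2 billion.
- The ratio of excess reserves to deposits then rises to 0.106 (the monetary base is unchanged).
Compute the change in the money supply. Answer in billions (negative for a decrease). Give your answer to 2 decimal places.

Initially m₁ = (1 + 0.494) / (0.165 + 0.062 + 0.494) ≈ 2.07212, so M₁ = 2.07212 × 77.2 ≈ 159.9677 billion.
After the change m₂ = (1 + 0.494) / (0.165 + 0.106 + 0.494) ≈ 1.95294, so M₂ = 1.95294 × 77.2 ≈ 150.767 billion.
ΔM = M₂ − M₁ = 150.767 − 159.9677 = -9.2007 billion.

-9.20 billion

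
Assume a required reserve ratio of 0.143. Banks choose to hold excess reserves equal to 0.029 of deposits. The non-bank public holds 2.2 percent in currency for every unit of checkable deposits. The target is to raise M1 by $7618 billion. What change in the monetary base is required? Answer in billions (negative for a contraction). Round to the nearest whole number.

$1446 billion

The money multiplier is m = (1 + c) / (rr + e + c) = (1 + 0.022) / (0.143 + 0.029 + 0.022) ≈ 5.26804.
ΔMB = ΔM / m = (+7618) / 5.26804 ≈ 1446.0786 billion.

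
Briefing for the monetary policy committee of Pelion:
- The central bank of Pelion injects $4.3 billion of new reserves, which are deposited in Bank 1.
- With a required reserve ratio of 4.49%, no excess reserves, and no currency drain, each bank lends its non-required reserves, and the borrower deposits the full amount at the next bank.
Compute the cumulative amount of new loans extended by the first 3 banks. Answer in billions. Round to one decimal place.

$11.8 billion

Bank i lends (1 − rr)^i of the original deposit: Bank 1 lends 4.3·0.9551 ≈ 4.1069, Bank 2 lends 4.3·0.9551² ≈ 3.9225, and so on.
Summing a geometric series: total = 4.3·[0.9551·(1 − 0.9551^3) / (1 − 0.9551)] ≈ 11.7759 billion.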